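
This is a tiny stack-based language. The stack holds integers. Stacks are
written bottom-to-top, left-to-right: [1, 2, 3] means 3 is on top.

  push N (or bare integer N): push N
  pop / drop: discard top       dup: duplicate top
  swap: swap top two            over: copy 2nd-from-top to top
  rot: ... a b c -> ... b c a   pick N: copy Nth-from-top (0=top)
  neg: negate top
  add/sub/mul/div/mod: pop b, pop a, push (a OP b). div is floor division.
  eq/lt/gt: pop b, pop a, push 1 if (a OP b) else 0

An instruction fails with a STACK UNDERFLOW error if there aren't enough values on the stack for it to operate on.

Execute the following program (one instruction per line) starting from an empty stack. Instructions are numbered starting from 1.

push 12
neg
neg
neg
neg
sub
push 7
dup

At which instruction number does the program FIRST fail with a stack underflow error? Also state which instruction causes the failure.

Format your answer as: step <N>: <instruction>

Step 1 ('push 12'): stack = [12], depth = 1
Step 2 ('neg'): stack = [-12], depth = 1
Step 3 ('neg'): stack = [12], depth = 1
Step 4 ('neg'): stack = [-12], depth = 1
Step 5 ('neg'): stack = [12], depth = 1
Step 6 ('sub'): needs 2 value(s) but depth is 1 — STACK UNDERFLOW

Answer: step 6: sub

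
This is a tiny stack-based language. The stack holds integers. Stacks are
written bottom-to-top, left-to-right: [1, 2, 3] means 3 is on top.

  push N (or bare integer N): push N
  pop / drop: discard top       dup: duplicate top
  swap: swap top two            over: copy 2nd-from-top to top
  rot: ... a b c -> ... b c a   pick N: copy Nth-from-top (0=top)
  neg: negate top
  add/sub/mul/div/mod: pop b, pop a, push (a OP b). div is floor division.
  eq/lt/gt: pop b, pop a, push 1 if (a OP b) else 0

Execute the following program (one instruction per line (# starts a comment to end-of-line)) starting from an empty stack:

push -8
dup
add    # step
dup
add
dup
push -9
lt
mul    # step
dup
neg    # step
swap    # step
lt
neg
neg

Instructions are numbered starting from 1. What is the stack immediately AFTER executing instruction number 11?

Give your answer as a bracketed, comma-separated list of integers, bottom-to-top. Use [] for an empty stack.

Step 1 ('push -8'): [-8]
Step 2 ('dup'): [-8, -8]
Step 3 ('add'): [-16]
Step 4 ('dup'): [-16, -16]
Step 5 ('add'): [-32]
Step 6 ('dup'): [-32, -32]
Step 7 ('push -9'): [-32, -32, -9]
Step 8 ('lt'): [-32, 1]
Step 9 ('mul'): [-32]
Step 10 ('dup'): [-32, -32]
Step 11 ('neg'): [-32, 32]

Answer: [-32, 32]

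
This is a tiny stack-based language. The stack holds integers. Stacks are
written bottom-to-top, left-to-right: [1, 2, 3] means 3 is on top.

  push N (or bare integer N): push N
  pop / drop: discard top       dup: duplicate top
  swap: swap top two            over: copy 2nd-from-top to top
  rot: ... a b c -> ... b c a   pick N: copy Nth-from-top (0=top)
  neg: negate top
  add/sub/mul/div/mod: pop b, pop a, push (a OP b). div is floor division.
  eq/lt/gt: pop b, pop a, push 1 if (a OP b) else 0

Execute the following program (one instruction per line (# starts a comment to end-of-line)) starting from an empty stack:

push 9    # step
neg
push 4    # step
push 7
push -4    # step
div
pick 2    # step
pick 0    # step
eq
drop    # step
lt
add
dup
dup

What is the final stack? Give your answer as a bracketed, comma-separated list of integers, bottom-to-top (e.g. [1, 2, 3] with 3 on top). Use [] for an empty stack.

Answer: [-9, -9, -9]

Derivation:
After 'push 9': [9]
After 'neg': [-9]
After 'push 4': [-9, 4]
After 'push 7': [-9, 4, 7]
After 'push -4': [-9, 4, 7, -4]
After 'div': [-9, 4, -2]
After 'pick 2': [-9, 4, -2, -9]
After 'pick 0': [-9, 4, -2, -9, -9]
After 'eq': [-9, 4, -2, 1]
After 'drop': [-9, 4, -2]
After 'lt': [-9, 0]
After 'add': [-9]
After 'dup': [-9, -9]
After 'dup': [-9, -9, -9]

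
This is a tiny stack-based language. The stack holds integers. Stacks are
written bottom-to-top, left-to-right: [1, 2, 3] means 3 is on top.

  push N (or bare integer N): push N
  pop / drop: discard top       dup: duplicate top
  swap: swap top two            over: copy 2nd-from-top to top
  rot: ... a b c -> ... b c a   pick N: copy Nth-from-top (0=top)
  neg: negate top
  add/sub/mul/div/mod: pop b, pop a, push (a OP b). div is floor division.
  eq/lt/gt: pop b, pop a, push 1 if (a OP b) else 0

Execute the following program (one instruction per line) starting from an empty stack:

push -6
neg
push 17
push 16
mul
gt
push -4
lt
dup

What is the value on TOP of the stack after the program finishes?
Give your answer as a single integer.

After 'push -6': [-6]
After 'neg': [6]
After 'push 17': [6, 17]
After 'push 16': [6, 17, 16]
After 'mul': [6, 272]
After 'gt': [0]
After 'push -4': [0, -4]
After 'lt': [0]
After 'dup': [0, 0]

Answer: 0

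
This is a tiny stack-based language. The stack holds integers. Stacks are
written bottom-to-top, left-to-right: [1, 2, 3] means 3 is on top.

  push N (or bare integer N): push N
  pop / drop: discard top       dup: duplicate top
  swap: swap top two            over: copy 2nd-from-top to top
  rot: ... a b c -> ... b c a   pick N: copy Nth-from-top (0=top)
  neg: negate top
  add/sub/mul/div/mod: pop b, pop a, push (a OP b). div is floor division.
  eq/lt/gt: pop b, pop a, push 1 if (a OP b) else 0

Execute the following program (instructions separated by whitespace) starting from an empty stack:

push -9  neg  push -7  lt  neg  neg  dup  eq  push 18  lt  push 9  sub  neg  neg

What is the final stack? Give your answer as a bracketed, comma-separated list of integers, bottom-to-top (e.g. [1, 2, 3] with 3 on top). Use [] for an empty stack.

After 'push -9': [-9]
After 'neg': [9]
After 'push -7': [9, -7]
After 'lt': [0]
After 'neg': [0]
After 'neg': [0]
After 'dup': [0, 0]
After 'eq': [1]
After 'push 18': [1, 18]
After 'lt': [1]
After 'push 9': [1, 9]
After 'sub': [-8]
After 'neg': [8]
After 'neg': [-8]

Answer: [-8]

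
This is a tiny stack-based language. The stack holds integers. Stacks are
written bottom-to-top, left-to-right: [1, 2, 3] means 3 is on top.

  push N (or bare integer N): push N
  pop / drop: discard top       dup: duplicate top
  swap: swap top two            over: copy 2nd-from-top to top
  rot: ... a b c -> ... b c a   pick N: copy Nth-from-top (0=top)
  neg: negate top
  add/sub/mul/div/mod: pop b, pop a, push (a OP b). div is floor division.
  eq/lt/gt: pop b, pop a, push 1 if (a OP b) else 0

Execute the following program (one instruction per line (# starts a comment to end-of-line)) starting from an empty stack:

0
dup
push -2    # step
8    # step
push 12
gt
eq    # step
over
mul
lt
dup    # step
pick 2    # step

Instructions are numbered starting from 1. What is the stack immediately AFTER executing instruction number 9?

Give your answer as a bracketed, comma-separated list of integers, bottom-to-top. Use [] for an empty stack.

Answer: [0, 0, 0]

Derivation:
Step 1 ('0'): [0]
Step 2 ('dup'): [0, 0]
Step 3 ('push -2'): [0, 0, -2]
Step 4 ('8'): [0, 0, -2, 8]
Step 5 ('push 12'): [0, 0, -2, 8, 12]
Step 6 ('gt'): [0, 0, -2, 0]
Step 7 ('eq'): [0, 0, 0]
Step 8 ('over'): [0, 0, 0, 0]
Step 9 ('mul'): [0, 0, 0]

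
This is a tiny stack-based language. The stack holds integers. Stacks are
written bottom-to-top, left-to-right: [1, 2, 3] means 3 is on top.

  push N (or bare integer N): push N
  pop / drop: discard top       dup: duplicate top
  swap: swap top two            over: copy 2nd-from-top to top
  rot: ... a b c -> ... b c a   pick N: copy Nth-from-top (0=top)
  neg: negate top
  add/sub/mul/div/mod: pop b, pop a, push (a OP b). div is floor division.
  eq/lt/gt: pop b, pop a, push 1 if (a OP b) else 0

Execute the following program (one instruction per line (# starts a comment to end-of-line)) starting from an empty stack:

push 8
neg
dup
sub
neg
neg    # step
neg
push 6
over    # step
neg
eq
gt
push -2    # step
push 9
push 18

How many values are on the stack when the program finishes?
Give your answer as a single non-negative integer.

After 'push 8': stack = [8] (depth 1)
After 'neg': stack = [-8] (depth 1)
After 'dup': stack = [-8, -8] (depth 2)
After 'sub': stack = [0] (depth 1)
After 'neg': stack = [0] (depth 1)
After 'neg': stack = [0] (depth 1)
After 'neg': stack = [0] (depth 1)
After 'push 6': stack = [0, 6] (depth 2)
After 'over': stack = [0, 6, 0] (depth 3)
After 'neg': stack = [0, 6, 0] (depth 3)
After 'eq': stack = [0, 0] (depth 2)
After 'gt': stack = [0] (depth 1)
After 'push -2': stack = [0, -2] (depth 2)
After 'push 9': stack = [0, -2, 9] (depth 3)
After 'push 18': stack = [0, -2, 9, 18] (depth 4)

Answer: 4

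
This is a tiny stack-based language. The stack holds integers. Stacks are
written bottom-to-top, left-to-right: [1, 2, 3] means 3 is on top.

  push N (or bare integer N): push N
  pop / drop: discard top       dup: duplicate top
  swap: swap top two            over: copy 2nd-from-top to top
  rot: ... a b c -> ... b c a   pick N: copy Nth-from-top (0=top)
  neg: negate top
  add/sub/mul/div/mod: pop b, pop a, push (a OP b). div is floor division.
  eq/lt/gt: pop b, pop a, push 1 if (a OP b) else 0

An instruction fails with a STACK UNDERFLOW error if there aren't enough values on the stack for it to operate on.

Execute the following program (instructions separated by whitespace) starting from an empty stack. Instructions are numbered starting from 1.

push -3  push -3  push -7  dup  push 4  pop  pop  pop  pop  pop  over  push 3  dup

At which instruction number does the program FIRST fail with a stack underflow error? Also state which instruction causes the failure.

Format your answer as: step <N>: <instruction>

Answer: step 11: over

Derivation:
Step 1 ('push -3'): stack = [-3], depth = 1
Step 2 ('push -3'): stack = [-3, -3], depth = 2
Step 3 ('push -7'): stack = [-3, -3, -7], depth = 3
Step 4 ('dup'): stack = [-3, -3, -7, -7], depth = 4
Step 5 ('push 4'): stack = [-3, -3, -7, -7, 4], depth = 5
Step 6 ('pop'): stack = [-3, -3, -7, -7], depth = 4
Step 7 ('pop'): stack = [-3, -3, -7], depth = 3
Step 8 ('pop'): stack = [-3, -3], depth = 2
Step 9 ('pop'): stack = [-3], depth = 1
Step 10 ('pop'): stack = [], depth = 0
Step 11 ('over'): needs 2 value(s) but depth is 0 — STACK UNDERFLOW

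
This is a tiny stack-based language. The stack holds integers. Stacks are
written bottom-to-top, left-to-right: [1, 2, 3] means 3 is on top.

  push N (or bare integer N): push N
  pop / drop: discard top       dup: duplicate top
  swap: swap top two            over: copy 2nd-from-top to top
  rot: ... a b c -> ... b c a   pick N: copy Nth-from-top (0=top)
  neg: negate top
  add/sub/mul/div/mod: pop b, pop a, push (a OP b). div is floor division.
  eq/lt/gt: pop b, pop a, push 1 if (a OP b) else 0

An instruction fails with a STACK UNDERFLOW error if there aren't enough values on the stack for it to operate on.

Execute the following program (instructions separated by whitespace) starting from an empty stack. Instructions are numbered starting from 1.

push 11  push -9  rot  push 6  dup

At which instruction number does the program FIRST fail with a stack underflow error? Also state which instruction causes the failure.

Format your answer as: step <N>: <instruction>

Answer: step 3: rot

Derivation:
Step 1 ('push 11'): stack = [11], depth = 1
Step 2 ('push -9'): stack = [11, -9], depth = 2
Step 3 ('rot'): needs 3 value(s) but depth is 2 — STACK UNDERFLOW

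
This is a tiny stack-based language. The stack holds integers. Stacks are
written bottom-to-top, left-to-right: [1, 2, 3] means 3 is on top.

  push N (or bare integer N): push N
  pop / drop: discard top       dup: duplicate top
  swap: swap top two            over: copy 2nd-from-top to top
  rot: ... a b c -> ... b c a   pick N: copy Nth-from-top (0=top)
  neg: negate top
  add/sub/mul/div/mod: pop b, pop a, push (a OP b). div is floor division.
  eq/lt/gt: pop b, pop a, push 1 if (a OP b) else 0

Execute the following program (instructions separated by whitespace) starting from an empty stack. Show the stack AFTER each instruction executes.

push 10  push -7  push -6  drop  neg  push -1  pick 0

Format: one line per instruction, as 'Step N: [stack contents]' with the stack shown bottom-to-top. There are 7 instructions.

Step 1: [10]
Step 2: [10, -7]
Step 3: [10, -7, -6]
Step 4: [10, -7]
Step 5: [10, 7]
Step 6: [10, 7, -1]
Step 7: [10, 7, -1, -1]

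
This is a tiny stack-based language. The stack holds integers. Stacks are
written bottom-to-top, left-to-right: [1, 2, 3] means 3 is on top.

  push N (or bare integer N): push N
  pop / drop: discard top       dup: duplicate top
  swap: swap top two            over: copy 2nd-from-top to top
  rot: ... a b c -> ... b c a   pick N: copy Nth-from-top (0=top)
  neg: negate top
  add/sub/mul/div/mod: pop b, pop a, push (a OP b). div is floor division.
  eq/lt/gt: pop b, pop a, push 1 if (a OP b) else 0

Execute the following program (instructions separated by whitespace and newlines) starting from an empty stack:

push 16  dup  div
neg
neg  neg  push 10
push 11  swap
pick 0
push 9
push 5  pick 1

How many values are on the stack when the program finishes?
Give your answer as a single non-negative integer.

After 'push 16': stack = [16] (depth 1)
After 'dup': stack = [16, 16] (depth 2)
After 'div': stack = [1] (depth 1)
After 'neg': stack = [-1] (depth 1)
After 'neg': stack = [1] (depth 1)
After 'neg': stack = [-1] (depth 1)
After 'push 10': stack = [-1, 10] (depth 2)
After 'push 11': stack = [-1, 10, 11] (depth 3)
After 'swap': stack = [-1, 11, 10] (depth 3)
After 'pick 0': stack = [-1, 11, 10, 10] (depth 4)
After 'push 9': stack = [-1, 11, 10, 10, 9] (depth 5)
After 'push 5': stack = [-1, 11, 10, 10, 9, 5] (depth 6)
After 'pick 1': stack = [-1, 11, 10, 10, 9, 5, 9] (depth 7)

Answer: 7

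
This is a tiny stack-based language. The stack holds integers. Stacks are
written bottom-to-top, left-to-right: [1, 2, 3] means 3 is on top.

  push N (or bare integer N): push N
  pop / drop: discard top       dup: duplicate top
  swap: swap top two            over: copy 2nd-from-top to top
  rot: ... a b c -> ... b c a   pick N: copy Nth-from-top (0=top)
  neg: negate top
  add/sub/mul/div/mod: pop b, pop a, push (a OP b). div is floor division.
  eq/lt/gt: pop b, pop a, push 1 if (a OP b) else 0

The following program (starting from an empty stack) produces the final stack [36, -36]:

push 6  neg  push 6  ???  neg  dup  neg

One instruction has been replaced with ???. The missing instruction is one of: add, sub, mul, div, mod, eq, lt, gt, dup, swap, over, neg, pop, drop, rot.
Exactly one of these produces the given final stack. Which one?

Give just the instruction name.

Answer: mul

Derivation:
Stack before ???: [-6, 6]
Stack after ???:  [-36]
The instruction that transforms [-6, 6] -> [-36] is: mul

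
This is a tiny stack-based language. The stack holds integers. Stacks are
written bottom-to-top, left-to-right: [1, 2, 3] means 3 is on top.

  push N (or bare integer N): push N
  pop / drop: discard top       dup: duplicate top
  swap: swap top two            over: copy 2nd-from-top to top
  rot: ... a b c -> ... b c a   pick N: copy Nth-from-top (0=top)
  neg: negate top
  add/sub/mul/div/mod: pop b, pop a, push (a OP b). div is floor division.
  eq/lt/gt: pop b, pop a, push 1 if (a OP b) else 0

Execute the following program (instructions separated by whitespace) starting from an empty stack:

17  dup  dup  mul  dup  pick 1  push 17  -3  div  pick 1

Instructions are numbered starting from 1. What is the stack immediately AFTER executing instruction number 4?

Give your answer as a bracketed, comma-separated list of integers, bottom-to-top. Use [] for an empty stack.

Answer: [17, 289]

Derivation:
Step 1 ('17'): [17]
Step 2 ('dup'): [17, 17]
Step 3 ('dup'): [17, 17, 17]
Step 4 ('mul'): [17, 289]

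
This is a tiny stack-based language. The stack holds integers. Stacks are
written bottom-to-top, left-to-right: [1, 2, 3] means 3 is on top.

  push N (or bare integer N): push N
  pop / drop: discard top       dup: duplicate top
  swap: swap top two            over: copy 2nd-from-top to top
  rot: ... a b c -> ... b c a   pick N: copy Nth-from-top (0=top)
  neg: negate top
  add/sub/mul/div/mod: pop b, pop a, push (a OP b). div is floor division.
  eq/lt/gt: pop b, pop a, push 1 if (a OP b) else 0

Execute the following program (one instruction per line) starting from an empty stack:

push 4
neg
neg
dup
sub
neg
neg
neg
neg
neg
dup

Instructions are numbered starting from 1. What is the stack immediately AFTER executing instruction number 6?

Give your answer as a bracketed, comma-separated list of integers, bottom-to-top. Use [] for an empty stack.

Step 1 ('push 4'): [4]
Step 2 ('neg'): [-4]
Step 3 ('neg'): [4]
Step 4 ('dup'): [4, 4]
Step 5 ('sub'): [0]
Step 6 ('neg'): [0]

Answer: [0]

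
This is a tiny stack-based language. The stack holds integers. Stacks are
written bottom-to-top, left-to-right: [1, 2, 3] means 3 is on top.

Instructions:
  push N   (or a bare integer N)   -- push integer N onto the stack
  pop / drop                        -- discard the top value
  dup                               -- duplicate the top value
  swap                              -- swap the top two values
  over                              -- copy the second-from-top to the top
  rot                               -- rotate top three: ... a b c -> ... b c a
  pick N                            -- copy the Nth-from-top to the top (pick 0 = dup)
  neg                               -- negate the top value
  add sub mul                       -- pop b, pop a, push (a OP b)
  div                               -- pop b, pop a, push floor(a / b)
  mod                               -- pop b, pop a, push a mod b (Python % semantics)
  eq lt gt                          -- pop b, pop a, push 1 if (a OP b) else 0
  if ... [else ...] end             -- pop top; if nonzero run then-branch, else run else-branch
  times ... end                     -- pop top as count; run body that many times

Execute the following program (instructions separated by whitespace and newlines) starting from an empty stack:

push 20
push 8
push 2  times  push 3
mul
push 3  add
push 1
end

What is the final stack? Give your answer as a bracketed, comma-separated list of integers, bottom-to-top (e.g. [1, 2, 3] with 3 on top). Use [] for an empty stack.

Answer: [20, 27, 6, 1]

Derivation:
After 'push 20': [20]
After 'push 8': [20, 8]
After 'push 2': [20, 8, 2]
After 'times': [20, 8]
After 'push 3': [20, 8, 3]
After 'mul': [20, 24]
After 'push 3': [20, 24, 3]
After 'add': [20, 27]
After 'push 1': [20, 27, 1]
After 'push 3': [20, 27, 1, 3]
After 'mul': [20, 27, 3]
After 'push 3': [20, 27, 3, 3]
After 'add': [20, 27, 6]
After 'push 1': [20, 27, 6, 1]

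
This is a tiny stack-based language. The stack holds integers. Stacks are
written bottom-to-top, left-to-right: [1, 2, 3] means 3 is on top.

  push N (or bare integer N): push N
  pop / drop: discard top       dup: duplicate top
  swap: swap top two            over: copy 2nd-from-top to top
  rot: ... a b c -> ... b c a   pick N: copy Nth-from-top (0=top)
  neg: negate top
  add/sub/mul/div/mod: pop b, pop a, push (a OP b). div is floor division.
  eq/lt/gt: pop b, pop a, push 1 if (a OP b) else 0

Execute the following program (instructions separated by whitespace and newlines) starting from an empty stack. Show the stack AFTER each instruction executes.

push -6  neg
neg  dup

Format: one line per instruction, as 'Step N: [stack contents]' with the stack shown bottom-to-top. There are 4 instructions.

Step 1: [-6]
Step 2: [6]
Step 3: [-6]
Step 4: [-6, -6]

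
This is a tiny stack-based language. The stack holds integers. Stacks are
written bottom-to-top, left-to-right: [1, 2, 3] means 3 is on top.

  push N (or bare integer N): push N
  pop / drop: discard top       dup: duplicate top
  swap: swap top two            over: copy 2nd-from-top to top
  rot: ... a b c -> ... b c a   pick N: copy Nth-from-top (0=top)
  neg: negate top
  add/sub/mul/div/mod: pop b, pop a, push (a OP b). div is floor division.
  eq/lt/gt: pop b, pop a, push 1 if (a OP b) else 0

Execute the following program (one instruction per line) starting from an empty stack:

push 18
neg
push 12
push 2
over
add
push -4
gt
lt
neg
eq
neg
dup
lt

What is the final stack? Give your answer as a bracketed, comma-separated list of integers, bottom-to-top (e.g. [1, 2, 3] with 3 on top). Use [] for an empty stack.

Answer: [0]

Derivation:
After 'push 18': [18]
After 'neg': [-18]
After 'push 12': [-18, 12]
After 'push 2': [-18, 12, 2]
After 'over': [-18, 12, 2, 12]
After 'add': [-18, 12, 14]
After 'push -4': [-18, 12, 14, -4]
After 'gt': [-18, 12, 1]
After 'lt': [-18, 0]
After 'neg': [-18, 0]
After 'eq': [0]
After 'neg': [0]
After 'dup': [0, 0]
After 'lt': [0]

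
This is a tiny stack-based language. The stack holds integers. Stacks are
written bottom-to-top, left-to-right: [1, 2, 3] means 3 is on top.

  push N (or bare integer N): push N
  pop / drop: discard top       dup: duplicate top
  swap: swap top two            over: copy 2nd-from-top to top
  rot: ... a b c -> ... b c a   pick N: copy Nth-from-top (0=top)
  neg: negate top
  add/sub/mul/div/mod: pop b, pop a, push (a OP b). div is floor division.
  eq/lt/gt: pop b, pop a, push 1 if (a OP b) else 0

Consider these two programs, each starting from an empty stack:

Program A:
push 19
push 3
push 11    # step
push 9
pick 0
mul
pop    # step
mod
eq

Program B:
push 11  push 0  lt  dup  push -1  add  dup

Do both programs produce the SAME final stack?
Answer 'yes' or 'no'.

Answer: no

Derivation:
Program A trace:
  After 'push 19': [19]
  After 'push 3': [19, 3]
  After 'push 11': [19, 3, 11]
  After 'push 9': [19, 3, 11, 9]
  After 'pick 0': [19, 3, 11, 9, 9]
  After 'mul': [19, 3, 11, 81]
  After 'pop': [19, 3, 11]
  After 'mod': [19, 3]
  After 'eq': [0]
Program A final stack: [0]

Program B trace:
  After 'push 11': [11]
  After 'push 0': [11, 0]
  After 'lt': [0]
  After 'dup': [0, 0]
  After 'push -1': [0, 0, -1]
  After 'add': [0, -1]
  After 'dup': [0, -1, -1]
Program B final stack: [0, -1, -1]
Same: no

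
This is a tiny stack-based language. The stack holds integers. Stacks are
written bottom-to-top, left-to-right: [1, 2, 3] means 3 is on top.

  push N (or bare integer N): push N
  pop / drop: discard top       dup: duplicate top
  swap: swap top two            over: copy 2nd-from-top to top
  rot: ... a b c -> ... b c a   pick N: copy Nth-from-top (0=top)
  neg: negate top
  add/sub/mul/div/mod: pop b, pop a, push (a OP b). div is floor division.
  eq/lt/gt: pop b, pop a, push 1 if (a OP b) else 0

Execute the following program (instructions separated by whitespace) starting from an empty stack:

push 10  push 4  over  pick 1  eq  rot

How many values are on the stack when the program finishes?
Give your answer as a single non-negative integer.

Answer: 3

Derivation:
After 'push 10': stack = [10] (depth 1)
After 'push 4': stack = [10, 4] (depth 2)
After 'over': stack = [10, 4, 10] (depth 3)
After 'pick 1': stack = [10, 4, 10, 4] (depth 4)
After 'eq': stack = [10, 4, 0] (depth 3)
After 'rot': stack = [4, 0, 10] (depth 3)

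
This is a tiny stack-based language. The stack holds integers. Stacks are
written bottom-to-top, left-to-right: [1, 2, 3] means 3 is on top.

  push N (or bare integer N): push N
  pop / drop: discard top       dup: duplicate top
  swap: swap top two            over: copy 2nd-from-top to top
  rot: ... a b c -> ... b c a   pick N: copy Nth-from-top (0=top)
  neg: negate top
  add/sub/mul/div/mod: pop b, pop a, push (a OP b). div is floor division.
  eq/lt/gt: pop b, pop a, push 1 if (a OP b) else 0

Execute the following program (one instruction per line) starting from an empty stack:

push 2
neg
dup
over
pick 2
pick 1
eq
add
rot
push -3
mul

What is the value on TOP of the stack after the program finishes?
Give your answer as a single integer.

After 'push 2': [2]
After 'neg': [-2]
After 'dup': [-2, -2]
After 'over': [-2, -2, -2]
After 'pick 2': [-2, -2, -2, -2]
After 'pick 1': [-2, -2, -2, -2, -2]
After 'eq': [-2, -2, -2, 1]
After 'add': [-2, -2, -1]
After 'rot': [-2, -1, -2]
After 'push -3': [-2, -1, -2, -3]
After 'mul': [-2, -1, 6]

Answer: 6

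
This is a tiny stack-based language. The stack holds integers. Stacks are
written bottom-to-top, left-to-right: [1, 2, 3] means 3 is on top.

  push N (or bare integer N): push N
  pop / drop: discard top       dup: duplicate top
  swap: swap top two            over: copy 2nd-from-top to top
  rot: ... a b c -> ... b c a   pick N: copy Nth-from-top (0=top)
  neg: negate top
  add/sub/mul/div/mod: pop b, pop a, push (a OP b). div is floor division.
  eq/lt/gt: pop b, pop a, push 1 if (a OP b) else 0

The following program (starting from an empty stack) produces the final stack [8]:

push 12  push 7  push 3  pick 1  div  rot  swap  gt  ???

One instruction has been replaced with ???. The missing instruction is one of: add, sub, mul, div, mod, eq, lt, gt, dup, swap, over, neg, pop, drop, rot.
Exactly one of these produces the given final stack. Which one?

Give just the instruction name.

Answer: add

Derivation:
Stack before ???: [7, 1]
Stack after ???:  [8]
The instruction that transforms [7, 1] -> [8] is: add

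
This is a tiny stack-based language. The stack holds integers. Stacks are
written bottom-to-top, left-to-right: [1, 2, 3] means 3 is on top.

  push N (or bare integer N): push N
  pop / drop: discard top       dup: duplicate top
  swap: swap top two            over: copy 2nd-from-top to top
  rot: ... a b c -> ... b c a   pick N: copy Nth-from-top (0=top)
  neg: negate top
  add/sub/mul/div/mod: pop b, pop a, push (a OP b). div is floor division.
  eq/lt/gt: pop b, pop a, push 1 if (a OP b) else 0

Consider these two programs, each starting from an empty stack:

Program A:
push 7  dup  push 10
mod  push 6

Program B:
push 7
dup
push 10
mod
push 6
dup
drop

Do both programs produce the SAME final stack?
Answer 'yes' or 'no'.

Answer: yes

Derivation:
Program A trace:
  After 'push 7': [7]
  After 'dup': [7, 7]
  After 'push 10': [7, 7, 10]
  After 'mod': [7, 7]
  After 'push 6': [7, 7, 6]
Program A final stack: [7, 7, 6]

Program B trace:
  After 'push 7': [7]
  After 'dup': [7, 7]
  After 'push 10': [7, 7, 10]
  After 'mod': [7, 7]
  After 'push 6': [7, 7, 6]
  After 'dup': [7, 7, 6, 6]
  After 'drop': [7, 7, 6]
Program B final stack: [7, 7, 6]
Same: yes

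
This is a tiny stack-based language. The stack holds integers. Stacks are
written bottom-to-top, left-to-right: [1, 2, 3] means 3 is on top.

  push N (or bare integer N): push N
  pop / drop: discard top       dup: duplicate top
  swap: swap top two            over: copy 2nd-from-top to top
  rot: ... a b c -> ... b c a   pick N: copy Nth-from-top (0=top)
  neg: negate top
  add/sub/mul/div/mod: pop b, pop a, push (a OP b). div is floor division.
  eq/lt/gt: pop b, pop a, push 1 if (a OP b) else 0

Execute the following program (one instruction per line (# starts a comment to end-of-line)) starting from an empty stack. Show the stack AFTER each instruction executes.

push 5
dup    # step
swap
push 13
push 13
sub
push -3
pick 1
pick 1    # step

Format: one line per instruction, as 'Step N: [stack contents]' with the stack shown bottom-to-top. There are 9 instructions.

Step 1: [5]
Step 2: [5, 5]
Step 3: [5, 5]
Step 4: [5, 5, 13]
Step 5: [5, 5, 13, 13]
Step 6: [5, 5, 0]
Step 7: [5, 5, 0, -3]
Step 8: [5, 5, 0, -3, 0]
Step 9: [5, 5, 0, -3, 0, -3]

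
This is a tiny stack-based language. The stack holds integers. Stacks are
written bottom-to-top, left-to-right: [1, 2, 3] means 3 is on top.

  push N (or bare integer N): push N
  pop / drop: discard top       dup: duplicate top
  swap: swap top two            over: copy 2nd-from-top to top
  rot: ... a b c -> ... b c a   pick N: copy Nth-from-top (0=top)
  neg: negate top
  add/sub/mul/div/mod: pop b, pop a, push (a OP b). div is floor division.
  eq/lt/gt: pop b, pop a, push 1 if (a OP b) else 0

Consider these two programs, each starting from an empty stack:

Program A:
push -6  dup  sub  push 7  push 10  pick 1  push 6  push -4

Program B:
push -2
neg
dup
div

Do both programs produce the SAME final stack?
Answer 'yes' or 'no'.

Program A trace:
  After 'push -6': [-6]
  After 'dup': [-6, -6]
  After 'sub': [0]
  After 'push 7': [0, 7]
  After 'push 10': [0, 7, 10]
  After 'pick 1': [0, 7, 10, 7]
  After 'push 6': [0, 7, 10, 7, 6]
  After 'push -4': [0, 7, 10, 7, 6, -4]
Program A final stack: [0, 7, 10, 7, 6, -4]

Program B trace:
  After 'push -2': [-2]
  After 'neg': [2]
  After 'dup': [2, 2]
  After 'div': [1]
Program B final stack: [1]
Same: no

Answer: no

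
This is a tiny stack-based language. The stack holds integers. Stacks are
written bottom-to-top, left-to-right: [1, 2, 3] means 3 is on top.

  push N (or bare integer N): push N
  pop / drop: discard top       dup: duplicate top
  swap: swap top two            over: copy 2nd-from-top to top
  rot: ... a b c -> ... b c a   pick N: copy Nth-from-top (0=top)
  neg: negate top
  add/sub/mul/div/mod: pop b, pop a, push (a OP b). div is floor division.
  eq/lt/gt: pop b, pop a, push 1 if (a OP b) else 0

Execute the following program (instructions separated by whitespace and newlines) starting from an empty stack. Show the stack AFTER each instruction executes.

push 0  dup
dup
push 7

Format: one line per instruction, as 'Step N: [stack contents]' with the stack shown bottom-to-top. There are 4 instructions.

Step 1: [0]
Step 2: [0, 0]
Step 3: [0, 0, 0]
Step 4: [0, 0, 0, 7]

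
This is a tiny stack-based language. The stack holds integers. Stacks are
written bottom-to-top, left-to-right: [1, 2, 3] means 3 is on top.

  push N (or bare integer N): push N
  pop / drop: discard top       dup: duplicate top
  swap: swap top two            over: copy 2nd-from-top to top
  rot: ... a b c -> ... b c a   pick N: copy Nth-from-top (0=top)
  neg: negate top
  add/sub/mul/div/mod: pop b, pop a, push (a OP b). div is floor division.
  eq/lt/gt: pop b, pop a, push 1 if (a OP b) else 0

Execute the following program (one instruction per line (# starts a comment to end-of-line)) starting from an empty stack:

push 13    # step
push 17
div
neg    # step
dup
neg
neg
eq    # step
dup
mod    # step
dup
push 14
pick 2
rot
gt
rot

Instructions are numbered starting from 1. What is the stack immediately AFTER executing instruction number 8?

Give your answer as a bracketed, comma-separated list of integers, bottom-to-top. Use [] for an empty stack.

Step 1 ('push 13'): [13]
Step 2 ('push 17'): [13, 17]
Step 3 ('div'): [0]
Step 4 ('neg'): [0]
Step 5 ('dup'): [0, 0]
Step 6 ('neg'): [0, 0]
Step 7 ('neg'): [0, 0]
Step 8 ('eq'): [1]

Answer: [1]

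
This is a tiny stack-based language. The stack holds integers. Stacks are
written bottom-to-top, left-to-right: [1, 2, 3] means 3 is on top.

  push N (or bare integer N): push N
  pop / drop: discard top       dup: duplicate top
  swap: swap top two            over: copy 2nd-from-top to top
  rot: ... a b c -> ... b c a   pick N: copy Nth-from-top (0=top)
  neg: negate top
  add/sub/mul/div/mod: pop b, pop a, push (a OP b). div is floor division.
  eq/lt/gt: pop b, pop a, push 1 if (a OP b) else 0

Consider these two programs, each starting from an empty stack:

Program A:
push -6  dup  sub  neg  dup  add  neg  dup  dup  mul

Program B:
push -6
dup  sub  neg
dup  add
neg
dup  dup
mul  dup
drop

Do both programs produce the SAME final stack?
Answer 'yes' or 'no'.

Program A trace:
  After 'push -6': [-6]
  After 'dup': [-6, -6]
  After 'sub': [0]
  After 'neg': [0]
  After 'dup': [0, 0]
  After 'add': [0]
  After 'neg': [0]
  After 'dup': [0, 0]
  After 'dup': [0, 0, 0]
  After 'mul': [0, 0]
Program A final stack: [0, 0]

Program B trace:
  After 'push -6': [-6]
  After 'dup': [-6, -6]
  After 'sub': [0]
  After 'neg': [0]
  After 'dup': [0, 0]
  After 'add': [0]
  After 'neg': [0]
  After 'dup': [0, 0]
  After 'dup': [0, 0, 0]
  After 'mul': [0, 0]
  After 'dup': [0, 0, 0]
  After 'drop': [0, 0]
Program B final stack: [0, 0]
Same: yes

Answer: yes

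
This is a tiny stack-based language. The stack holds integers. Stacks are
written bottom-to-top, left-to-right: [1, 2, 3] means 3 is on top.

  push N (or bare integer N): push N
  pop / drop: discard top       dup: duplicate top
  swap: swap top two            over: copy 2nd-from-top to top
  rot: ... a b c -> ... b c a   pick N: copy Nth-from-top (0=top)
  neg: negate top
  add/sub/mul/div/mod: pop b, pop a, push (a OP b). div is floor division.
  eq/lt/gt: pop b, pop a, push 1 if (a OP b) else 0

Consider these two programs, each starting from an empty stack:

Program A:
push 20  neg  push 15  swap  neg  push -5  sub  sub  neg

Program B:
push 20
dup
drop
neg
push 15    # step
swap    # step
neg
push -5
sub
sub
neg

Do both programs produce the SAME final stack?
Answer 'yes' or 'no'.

Program A trace:
  After 'push 20': [20]
  After 'neg': [-20]
  After 'push 15': [-20, 15]
  After 'swap': [15, -20]
  After 'neg': [15, 20]
  After 'push -5': [15, 20, -5]
  After 'sub': [15, 25]
  After 'sub': [-10]
  After 'neg': [10]
Program A final stack: [10]

Program B trace:
  After 'push 20': [20]
  After 'dup': [20, 20]
  After 'drop': [20]
  After 'neg': [-20]
  After 'push 15': [-20, 15]
  After 'swap': [15, -20]
  After 'neg': [15, 20]
  After 'push -5': [15, 20, -5]
  After 'sub': [15, 25]
  After 'sub': [-10]
  After 'neg': [10]
Program B final stack: [10]
Same: yes

Answer: yes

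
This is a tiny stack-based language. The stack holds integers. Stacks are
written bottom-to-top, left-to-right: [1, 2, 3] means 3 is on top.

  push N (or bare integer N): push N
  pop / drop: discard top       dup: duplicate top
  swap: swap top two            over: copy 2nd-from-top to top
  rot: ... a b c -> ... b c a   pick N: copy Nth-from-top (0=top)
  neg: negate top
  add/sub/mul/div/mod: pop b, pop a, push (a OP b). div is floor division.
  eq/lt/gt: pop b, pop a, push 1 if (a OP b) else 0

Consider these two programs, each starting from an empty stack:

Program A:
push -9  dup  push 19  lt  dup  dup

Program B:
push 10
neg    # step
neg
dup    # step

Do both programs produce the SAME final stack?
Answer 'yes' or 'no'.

Program A trace:
  After 'push -9': [-9]
  After 'dup': [-9, -9]
  After 'push 19': [-9, -9, 19]
  After 'lt': [-9, 1]
  After 'dup': [-9, 1, 1]
  After 'dup': [-9, 1, 1, 1]
Program A final stack: [-9, 1, 1, 1]

Program B trace:
  After 'push 10': [10]
  After 'neg': [-10]
  After 'neg': [10]
  After 'dup': [10, 10]
Program B final stack: [10, 10]
Same: no

Answer: no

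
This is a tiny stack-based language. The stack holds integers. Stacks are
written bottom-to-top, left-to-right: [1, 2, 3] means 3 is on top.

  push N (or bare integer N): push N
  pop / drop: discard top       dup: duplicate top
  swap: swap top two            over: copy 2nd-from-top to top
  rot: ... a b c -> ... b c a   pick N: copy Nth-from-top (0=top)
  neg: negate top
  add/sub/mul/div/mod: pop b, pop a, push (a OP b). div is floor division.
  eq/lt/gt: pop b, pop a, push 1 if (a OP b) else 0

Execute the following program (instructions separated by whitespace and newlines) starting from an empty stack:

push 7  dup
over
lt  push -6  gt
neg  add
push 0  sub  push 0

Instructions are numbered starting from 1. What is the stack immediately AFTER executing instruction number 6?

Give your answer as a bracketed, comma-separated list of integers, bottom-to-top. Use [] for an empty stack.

Answer: [7, 1]

Derivation:
Step 1 ('push 7'): [7]
Step 2 ('dup'): [7, 7]
Step 3 ('over'): [7, 7, 7]
Step 4 ('lt'): [7, 0]
Step 5 ('push -6'): [7, 0, -6]
Step 6 ('gt'): [7, 1]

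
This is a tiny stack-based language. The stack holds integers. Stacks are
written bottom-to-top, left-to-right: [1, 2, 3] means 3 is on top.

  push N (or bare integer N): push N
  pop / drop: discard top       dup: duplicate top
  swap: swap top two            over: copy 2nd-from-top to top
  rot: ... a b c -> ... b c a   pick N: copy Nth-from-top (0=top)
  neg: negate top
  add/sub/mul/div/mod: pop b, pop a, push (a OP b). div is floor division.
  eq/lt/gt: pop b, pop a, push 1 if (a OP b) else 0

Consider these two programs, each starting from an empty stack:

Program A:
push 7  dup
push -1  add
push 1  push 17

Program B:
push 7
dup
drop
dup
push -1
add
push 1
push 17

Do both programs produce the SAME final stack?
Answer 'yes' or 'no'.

Answer: yes

Derivation:
Program A trace:
  After 'push 7': [7]
  After 'dup': [7, 7]
  After 'push -1': [7, 7, -1]
  After 'add': [7, 6]
  After 'push 1': [7, 6, 1]
  After 'push 17': [7, 6, 1, 17]
Program A final stack: [7, 6, 1, 17]

Program B trace:
  After 'push 7': [7]
  After 'dup': [7, 7]
  After 'drop': [7]
  After 'dup': [7, 7]
  After 'push -1': [7, 7, -1]
  After 'add': [7, 6]
  After 'push 1': [7, 6, 1]
  After 'push 17': [7, 6, 1, 17]
Program B final stack: [7, 6, 1, 17]
Same: yes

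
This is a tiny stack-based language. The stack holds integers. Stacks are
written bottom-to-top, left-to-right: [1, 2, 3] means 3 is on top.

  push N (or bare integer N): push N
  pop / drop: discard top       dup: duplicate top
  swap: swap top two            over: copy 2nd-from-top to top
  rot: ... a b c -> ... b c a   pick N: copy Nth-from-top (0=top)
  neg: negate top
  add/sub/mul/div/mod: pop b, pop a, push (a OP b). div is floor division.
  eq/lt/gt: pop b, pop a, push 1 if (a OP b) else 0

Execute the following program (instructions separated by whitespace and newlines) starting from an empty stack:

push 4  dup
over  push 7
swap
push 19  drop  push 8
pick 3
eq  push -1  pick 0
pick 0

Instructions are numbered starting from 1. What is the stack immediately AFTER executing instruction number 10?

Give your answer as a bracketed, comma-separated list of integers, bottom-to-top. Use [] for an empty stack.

Step 1 ('push 4'): [4]
Step 2 ('dup'): [4, 4]
Step 3 ('over'): [4, 4, 4]
Step 4 ('push 7'): [4, 4, 4, 7]
Step 5 ('swap'): [4, 4, 7, 4]
Step 6 ('push 19'): [4, 4, 7, 4, 19]
Step 7 ('drop'): [4, 4, 7, 4]
Step 8 ('push 8'): [4, 4, 7, 4, 8]
Step 9 ('pick 3'): [4, 4, 7, 4, 8, 4]
Step 10 ('eq'): [4, 4, 7, 4, 0]

Answer: [4, 4, 7, 4, 0]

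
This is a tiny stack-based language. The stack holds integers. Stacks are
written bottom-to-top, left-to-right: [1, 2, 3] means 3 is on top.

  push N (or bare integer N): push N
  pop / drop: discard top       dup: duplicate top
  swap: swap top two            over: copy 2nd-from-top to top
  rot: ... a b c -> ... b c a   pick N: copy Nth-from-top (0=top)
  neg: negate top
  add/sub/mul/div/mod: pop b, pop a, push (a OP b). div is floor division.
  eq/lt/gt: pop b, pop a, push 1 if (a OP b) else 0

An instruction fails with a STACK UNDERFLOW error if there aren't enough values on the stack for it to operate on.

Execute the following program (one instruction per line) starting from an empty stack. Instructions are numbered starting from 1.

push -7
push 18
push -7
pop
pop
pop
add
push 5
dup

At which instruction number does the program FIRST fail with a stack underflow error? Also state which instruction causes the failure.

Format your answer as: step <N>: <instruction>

Answer: step 7: add

Derivation:
Step 1 ('push -7'): stack = [-7], depth = 1
Step 2 ('push 18'): stack = [-7, 18], depth = 2
Step 3 ('push -7'): stack = [-7, 18, -7], depth = 3
Step 4 ('pop'): stack = [-7, 18], depth = 2
Step 5 ('pop'): stack = [-7], depth = 1
Step 6 ('pop'): stack = [], depth = 0
Step 7 ('add'): needs 2 value(s) but depth is 0 — STACK UNDERFLOW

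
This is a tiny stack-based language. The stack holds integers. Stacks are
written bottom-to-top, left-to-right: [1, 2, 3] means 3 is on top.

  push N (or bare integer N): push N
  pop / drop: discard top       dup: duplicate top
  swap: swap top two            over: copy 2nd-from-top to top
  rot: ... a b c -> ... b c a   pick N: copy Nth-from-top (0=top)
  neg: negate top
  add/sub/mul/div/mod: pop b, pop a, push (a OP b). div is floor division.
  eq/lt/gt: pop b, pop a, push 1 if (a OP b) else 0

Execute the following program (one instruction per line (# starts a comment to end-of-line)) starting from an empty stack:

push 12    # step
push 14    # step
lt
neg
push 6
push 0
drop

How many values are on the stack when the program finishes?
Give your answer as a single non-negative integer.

After 'push 12': stack = [12] (depth 1)
After 'push 14': stack = [12, 14] (depth 2)
After 'lt': stack = [1] (depth 1)
After 'neg': stack = [-1] (depth 1)
After 'push 6': stack = [-1, 6] (depth 2)
After 'push 0': stack = [-1, 6, 0] (depth 3)
After 'drop': stack = [-1, 6] (depth 2)

Answer: 2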